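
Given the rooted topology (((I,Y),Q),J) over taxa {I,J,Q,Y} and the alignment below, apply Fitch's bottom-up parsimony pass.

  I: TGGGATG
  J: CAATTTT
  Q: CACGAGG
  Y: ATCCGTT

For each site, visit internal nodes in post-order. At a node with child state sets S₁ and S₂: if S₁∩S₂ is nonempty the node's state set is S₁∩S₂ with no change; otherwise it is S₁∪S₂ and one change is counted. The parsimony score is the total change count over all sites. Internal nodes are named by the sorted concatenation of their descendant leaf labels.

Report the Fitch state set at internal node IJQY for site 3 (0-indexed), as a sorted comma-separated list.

G,T

IY@0: {T} ∪ {A} = {A,T} (union, +1)
IQY@0: {A,T} ∪ {C} = {A,C,T} (union, +1)
IJQY@0: {A,C,T} ∩ {C} = {C} (intersection, +0)
IY@1: {G} ∪ {T} = {G,T} (union, +1)
IQY@1: {G,T} ∪ {A} = {A,G,T} (union, +1)
IJQY@1: {A,G,T} ∩ {A} = {A} (intersection, +0)
IY@2: {G} ∪ {C} = {C,G} (union, +1)
IQY@2: {C,G} ∩ {C} = {C} (intersection, +0)
IJQY@2: {C} ∪ {A} = {A,C} (union, +1)
IY@3: {G} ∪ {C} = {C,G} (union, +1)
IQY@3: {C,G} ∩ {G} = {G} (intersection, +0)
IJQY@3: {G} ∪ {T} = {G,T} (union, +1)
IY@4: {A} ∪ {G} = {A,G} (union, +1)
IQY@4: {A,G} ∩ {A} = {A} (intersection, +0)
IJQY@4: {A} ∪ {T} = {A,T} (union, +1)
IY@5: {T} ∩ {T} = {T} (intersection, +0)
IQY@5: {T} ∪ {G} = {G,T} (union, +1)
IJQY@5: {G,T} ∩ {T} = {T} (intersection, +0)
IY@6: {G} ∪ {T} = {G,T} (union, +1)
IQY@6: {G,T} ∩ {G} = {G} (intersection, +0)
IJQY@6: {G} ∪ {T} = {G,T} (union, +1)
per-site changes: [2, 2, 2, 2, 2, 1, 2]; total = 13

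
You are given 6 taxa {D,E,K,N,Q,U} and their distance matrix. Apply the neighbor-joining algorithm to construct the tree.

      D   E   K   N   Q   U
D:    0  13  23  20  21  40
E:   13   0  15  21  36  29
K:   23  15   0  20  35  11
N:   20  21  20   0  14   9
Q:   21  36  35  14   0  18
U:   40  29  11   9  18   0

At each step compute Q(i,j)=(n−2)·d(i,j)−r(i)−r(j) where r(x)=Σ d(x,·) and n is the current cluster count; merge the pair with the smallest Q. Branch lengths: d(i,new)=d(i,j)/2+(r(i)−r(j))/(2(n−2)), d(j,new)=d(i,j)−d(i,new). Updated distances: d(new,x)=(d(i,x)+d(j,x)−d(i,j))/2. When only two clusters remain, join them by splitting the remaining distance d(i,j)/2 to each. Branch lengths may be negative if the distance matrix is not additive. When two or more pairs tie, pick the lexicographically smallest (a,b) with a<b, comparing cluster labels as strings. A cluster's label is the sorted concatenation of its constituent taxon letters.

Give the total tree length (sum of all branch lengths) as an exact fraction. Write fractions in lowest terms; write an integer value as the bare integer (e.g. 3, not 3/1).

1. join D+E (d=13, Q=-179) ⇒ DE; edges |D|=55/8, |E|=49/8
  updated: d(DE,K)=25/2, d(DE,N)=14, d(DE,Q)=22, d(DE,U)=28
2. join DE+K (d=25/2, Q=-235/2) ⇒ DEK; edges |DE|=71/12, |K|=79/12
  updated: d(DEK,N)=43/4, d(DEK,Q)=89/4, d(DEK,U)=53/4
3. join DEK+U (d=53/4, Q=-60) ⇒ DEKU; edges |DEK|=65/8, |U|=41/8
  updated: d(DEKU,N)=13/4, d(DEKU,Q)=27/2
4. join DEKU+N (d=13/4, Q=-123/4) ⇒ DEKNU; edges |DEKU|=11/8, |N|=15/8
  updated: d(DEKNU,Q)=97/8
5. join DEKNU+Q (d=97/8) ⇒ DEKNQU; edges |DEKNU|=97/16, |Q|=97/16
final tree: (((((D:55/8,E:49/8):71/12,K:79/12):65/8,U:41/8):11/8,N:15/8):97/16,Q:97/16)
total length: 433/8

433/8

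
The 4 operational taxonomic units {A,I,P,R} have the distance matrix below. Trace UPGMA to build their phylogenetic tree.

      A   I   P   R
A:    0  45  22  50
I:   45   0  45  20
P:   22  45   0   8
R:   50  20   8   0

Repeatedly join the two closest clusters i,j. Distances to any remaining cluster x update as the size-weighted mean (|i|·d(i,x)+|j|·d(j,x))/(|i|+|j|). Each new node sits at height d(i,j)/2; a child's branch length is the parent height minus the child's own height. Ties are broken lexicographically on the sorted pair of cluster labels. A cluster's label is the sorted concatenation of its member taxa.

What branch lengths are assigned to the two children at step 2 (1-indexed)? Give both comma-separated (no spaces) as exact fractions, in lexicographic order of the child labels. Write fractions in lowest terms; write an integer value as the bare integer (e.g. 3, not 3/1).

step 1: merge (P,R) at d=8; branch lengths P→4, R→4; new cluster PR
  updated: d(A,PR)=36, d(I,PR)=65/2
step 2: merge (I,PR) at d=65/2; branch lengths I→65/4, PR→49/4; new cluster IPR
  updated: d(A,IPR)=39
step 3: merge (A,IPR) at d=39; branch lengths A→39/2, IPR→13/4; new cluster AIPR
final tree: (A:39/2,(I:65/4,(P:4,R:4):49/4):13/4)
total length: 237/4

65/4,49/4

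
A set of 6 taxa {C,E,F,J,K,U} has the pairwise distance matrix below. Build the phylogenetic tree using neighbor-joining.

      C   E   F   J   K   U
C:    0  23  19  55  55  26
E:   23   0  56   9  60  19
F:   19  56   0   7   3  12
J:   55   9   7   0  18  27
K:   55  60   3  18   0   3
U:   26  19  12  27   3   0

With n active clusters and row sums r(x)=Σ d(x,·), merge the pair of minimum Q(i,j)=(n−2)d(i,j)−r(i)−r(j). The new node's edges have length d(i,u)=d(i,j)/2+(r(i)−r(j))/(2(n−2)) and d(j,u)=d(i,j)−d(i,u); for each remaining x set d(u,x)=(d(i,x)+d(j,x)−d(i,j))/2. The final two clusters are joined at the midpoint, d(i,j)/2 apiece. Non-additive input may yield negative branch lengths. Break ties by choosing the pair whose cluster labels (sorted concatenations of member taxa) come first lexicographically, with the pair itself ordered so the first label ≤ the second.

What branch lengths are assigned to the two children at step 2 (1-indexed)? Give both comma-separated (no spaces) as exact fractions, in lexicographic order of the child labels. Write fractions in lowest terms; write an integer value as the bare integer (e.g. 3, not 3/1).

167/12,-35/12

1. join C+E (d=23, Q=-253) ⇒ CE; edges |C|=103/8, |E|=81/8
  updated: d(CE,F)=26, d(CE,J)=41/2, d(CE,K)=46, d(CE,U)=11
2. join CE+U (d=11, Q=-247/2) ⇒ CEU; edges |CE|=167/12, |U|=-35/12
  updated: d(CEU,F)=27/2, d(CEU,J)=73/4, d(CEU,K)=19
3. join CEU+J (d=73/4, Q=-115/2) ⇒ CEJU; edges |CEU|=11, |J|=29/4
  updated: d(CEJU,F)=9/8, d(CEJU,K)=75/8
4. join CEJU+F (d=9/8, Q=-27/2) ⇒ CEFJU; edges |CEJU|=15/4, |F|=-21/8
  updated: d(CEFJU,K)=45/8
5. join CEFJU+K (d=45/8) ⇒ CEFJKU; edges |CEFJU|=45/16, |K|=45/16
final tree: (((((C:103/8,E:81/8):167/12,U:-35/12):11,J:29/4):15/4,F:-21/8):45/16,K:45/16)
total length: 59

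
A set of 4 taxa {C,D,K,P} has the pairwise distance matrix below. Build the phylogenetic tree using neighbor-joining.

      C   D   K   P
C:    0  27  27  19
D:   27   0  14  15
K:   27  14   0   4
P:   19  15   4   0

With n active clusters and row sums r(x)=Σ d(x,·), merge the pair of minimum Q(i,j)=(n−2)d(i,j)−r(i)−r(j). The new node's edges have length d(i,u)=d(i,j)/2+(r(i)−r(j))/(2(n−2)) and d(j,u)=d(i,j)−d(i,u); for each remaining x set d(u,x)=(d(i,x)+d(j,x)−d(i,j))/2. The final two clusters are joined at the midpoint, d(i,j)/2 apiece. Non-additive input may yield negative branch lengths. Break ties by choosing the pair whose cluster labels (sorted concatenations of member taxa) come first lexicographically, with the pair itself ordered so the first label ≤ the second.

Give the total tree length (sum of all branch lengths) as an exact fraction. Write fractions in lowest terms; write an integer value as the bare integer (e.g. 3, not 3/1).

iteration 1: select C,D (d=27, Q=-75); attach at lengths (71/4, 37/4); label the merged cluster CD
  updated: d(CD,K)=7, d(CD,P)=7/2
iteration 2: select CD,K (d=7, Q=-29/2); attach at lengths (13/4, 15/4); label the merged cluster CDK
  updated: d(CDK,P)=1/4
iteration 3: select CDK,P (d=1/4); attach at lengths (1/8, 1/8); label the merged cluster CDKP
final tree: (((C:71/4,D:37/4):13/4,K:15/4):1/8,P:1/8)
total length: 137/4

137/4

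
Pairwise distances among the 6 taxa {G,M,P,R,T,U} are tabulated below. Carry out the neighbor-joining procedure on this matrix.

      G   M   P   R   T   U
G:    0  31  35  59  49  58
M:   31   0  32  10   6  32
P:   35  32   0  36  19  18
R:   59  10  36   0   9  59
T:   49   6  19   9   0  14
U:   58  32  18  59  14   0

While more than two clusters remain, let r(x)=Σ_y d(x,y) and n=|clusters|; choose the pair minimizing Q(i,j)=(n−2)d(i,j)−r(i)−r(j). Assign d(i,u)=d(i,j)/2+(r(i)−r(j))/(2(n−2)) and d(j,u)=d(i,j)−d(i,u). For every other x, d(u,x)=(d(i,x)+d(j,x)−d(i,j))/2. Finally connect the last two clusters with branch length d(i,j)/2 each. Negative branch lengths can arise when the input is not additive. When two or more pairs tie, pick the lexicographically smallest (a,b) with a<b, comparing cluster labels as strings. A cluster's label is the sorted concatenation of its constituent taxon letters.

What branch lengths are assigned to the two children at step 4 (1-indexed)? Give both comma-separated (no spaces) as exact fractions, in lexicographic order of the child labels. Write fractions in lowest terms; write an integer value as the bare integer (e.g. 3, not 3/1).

1. join P+U (d=18, Q=-249) ⇒ PU; edges |P|=31/8, |U|=113/8
  updated: d(G,PU)=75/2, d(M,PU)=23, d(PU,R)=77/2, d(PU,T)=15/2
2. join G+PU (d=75/2, Q=-341/2) ⇒ GPU; edges |G|=365/12, |PU|=85/12
  updated: d(GPU,M)=33/4, d(GPU,R)=30, d(GPU,T)=19/2
3. join GPU+M (d=33/4, Q=-111/2) ⇒ GMPU; edges |GPU|=10, |M|=-7/4
  updated: d(GMPU,R)=127/8, d(GMPU,T)=29/8
4. join GMPU+R (d=127/8, Q=-57/2) ⇒ GMPRU; edges |GMPU|=21/4, |R|=85/8
  updated: d(GMPRU,T)=-13/8
5. join GMPRU+T (d=-13/8) ⇒ GMPRTU; edges |GMPRU|=-13/16, |T|=-13/16
final tree: ((((G:365/12,(P:31/8,U:113/8):85/12):10,M:-7/4):21/4,R:85/8):-13/16,T:-13/16)
total length: 78

21/4,85/8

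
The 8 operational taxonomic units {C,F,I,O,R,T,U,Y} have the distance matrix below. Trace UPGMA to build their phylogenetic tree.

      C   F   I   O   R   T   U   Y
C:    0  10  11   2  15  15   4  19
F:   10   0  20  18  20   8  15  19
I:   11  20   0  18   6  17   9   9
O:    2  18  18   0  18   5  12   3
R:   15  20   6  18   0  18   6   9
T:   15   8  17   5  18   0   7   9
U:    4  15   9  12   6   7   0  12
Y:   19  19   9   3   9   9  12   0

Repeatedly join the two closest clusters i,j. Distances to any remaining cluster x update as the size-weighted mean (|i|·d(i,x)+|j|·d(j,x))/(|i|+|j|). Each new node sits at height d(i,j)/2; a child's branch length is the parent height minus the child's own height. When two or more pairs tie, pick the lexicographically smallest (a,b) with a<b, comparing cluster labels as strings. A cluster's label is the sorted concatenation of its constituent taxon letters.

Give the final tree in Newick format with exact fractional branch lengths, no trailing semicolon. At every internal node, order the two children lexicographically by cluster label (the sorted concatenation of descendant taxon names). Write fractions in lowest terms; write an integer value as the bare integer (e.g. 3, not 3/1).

((((C:1,O:1):7/2,(T:7/2,U:7/2):1):15/8,F:51/8):91/120,((I:3,R:3):3/2,Y:9/2):79/30)

step 1: merge (C,O) at d=2; branch lengths C→1, O→1; new cluster CO
  updated: d(CO,F)=14, d(CO,I)=29/2, d(CO,R)=33/2, d(CO,T)=10, d(CO,U)=8, d(CO,Y)=11
step 2: merge (I,R) at d=6; branch lengths I→3, R→3; new cluster IR
  updated: d(CO,IR)=31/2, d(F,IR)=20, d(IR,T)=35/2, d(IR,U)=15/2, d(IR,Y)=9
step 3: merge (T,U) at d=7; branch lengths T→7/2, U→7/2; new cluster TU
  updated: d(CO,TU)=9, d(F,TU)=23/2, d(IR,TU)=25/2, d(TU,Y)=21/2
step 4: merge (CO,TU) at d=9; branch lengths CO→7/2, TU→1; new cluster COTU
  updated: d(COTU,F)=51/4, d(COTU,IR)=14, d(COTU,Y)=43/4
step 5: merge (IR,Y) at d=9; branch lengths IR→3/2, Y→9/2; new cluster IRY
  updated: d(COTU,IRY)=155/12, d(F,IRY)=59/3
step 6: merge (COTU,F) at d=51/4; branch lengths COTU→15/8, F→51/8; new cluster CFOTU
  updated: d(CFOTU,IRY)=214/15
step 7: merge (CFOTU,IRY) at d=214/15; branch lengths CFOTU→91/120, IRY→79/30; new cluster CFIORTUY
final tree: ((((C:1,O:1):7/2,(T:7/2,U:7/2):1):15/8,F:51/8):91/120,((I:3,R:3):3/2,Y:9/2):79/30)
total length: 4457/120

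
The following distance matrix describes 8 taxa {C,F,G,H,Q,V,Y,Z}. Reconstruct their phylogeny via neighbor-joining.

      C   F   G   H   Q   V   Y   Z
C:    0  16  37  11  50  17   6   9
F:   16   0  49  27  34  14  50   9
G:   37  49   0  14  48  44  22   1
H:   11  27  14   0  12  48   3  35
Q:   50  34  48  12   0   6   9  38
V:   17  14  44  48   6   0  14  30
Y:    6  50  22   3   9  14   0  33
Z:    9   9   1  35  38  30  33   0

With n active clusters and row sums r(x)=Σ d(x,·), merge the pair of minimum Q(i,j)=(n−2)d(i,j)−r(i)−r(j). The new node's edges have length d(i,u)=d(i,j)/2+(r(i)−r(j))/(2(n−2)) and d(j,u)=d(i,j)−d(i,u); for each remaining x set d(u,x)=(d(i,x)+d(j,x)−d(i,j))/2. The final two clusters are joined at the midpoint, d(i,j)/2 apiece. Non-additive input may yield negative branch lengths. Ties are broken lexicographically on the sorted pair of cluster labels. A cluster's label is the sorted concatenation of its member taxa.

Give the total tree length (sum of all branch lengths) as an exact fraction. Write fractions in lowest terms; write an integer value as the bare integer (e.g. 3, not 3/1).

step 1: merge (G,Z) at d=1, Q=-364; branch lengths G→11/2, Z→-9/2; new cluster GZ
  updated: d(C,GZ)=45/2, d(F,GZ)=57/2, d(GZ,H)=24, d(GZ,Q)=85/2, d(GZ,V)=73/2, d(GZ,Y)=27
step 2: merge (Q,V) at d=6, Q=-259; branch lengths Q→24/5, V→6/5; new cluster QV
  updated: d(C,QV)=61/2, d(F,QV)=21, d(GZ,QV)=73/2, d(H,QV)=27, d(QV,Y)=17/2
step 3: merge (QV,Y) at d=17/2, Q=-184; branch lengths QV→63/8, Y→5/8; new cluster QVY
  updated: d(C,QVY)=14, d(F,QVY)=125/4, d(GZ,QVY)=55/2, d(H,QVY)=43/4
step 4: merge (H,QVY) at d=43/4, Q=-124; branch lengths H→43/12, QVY→43/6; new cluster HQVY
  updated: d(C,HQVY)=57/8, d(F,HQVY)=95/4, d(GZ,HQVY)=163/8
step 5: merge (C,HQVY) at d=57/8, Q=-661/8; branch lengths C→69/32, HQVY→159/32; new cluster CHQVY
  updated: d(CHQVY,F)=261/16, d(CHQVY,GZ)=143/8
step 6: merge (CHQVY,F) at d=261/16, Q=-1003/16; branch lengths CHQVY→91/32, F→431/32; new cluster CFHQVY
  updated: d(CFHQVY,GZ)=481/32
step 7: merge (CFHQVY,GZ) at d=481/32; branch lengths CFHQVY→481/64, GZ→481/64; new cluster CFGHQVYZ
final tree: (((C:69/32,(H:43/12,((Q:24/5,V:6/5):63/8,Y:5/8):43/6):159/32):91/32,F:431/32):481/64,(G:11/2,Z:-9/2):481/64)
total length: 2071/32

2071/32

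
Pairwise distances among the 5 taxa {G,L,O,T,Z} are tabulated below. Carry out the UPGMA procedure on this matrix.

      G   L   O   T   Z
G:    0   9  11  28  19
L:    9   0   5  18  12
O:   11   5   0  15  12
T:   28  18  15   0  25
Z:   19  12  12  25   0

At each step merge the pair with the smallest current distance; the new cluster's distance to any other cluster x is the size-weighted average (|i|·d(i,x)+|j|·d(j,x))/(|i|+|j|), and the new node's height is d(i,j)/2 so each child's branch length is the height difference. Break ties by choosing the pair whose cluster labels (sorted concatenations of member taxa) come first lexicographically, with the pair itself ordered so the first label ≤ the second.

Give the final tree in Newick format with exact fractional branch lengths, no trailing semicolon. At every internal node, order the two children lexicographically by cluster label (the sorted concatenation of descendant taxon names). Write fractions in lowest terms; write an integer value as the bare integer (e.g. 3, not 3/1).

(((G:5,(L:5/2,O:5/2):5/2):13/6,Z:43/6):43/12,T:43/4)

1. join L+O (d=5) ⇒ LO; edges |L|=5/2, |O|=5/2
  updated: d(G,LO)=10, d(LO,T)=33/2, d(LO,Z)=12
2. join G+LO (d=10) ⇒ GLO; edges |G|=5, |LO|=5/2
  updated: d(GLO,T)=61/3, d(GLO,Z)=43/3
3. join GLO+Z (d=43/3) ⇒ GLOZ; edges |GLO|=13/6, |Z|=43/6
  updated: d(GLOZ,T)=43/2
4. join GLOZ+T (d=43/2) ⇒ GLOTZ; edges |GLOZ|=43/12, |T|=43/4
final tree: (((G:5,(L:5/2,O:5/2):5/2):13/6,Z:43/6):43/12,T:43/4)
total length: 217/6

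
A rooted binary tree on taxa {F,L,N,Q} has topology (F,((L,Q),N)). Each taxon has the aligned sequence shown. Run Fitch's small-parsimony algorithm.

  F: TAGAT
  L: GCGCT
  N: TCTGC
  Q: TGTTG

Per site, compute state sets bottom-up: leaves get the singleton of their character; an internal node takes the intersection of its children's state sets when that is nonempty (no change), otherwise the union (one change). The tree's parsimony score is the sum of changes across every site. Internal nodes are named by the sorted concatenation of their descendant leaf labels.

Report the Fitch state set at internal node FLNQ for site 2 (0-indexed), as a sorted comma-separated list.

[col 0] LQ: children L:{G}, Q:{T} ∪→ {G,T}; cost 1
[col 0] LNQ: children LQ:{G,T}, N:{T} ∩→ {T}; cost 0
[col 0] FLNQ: children F:{T}, LNQ:{T} ∩→ {T}; cost 0
[col 1] LQ: children L:{C}, Q:{G} ∪→ {C,G}; cost 1
[col 1] LNQ: children LQ:{C,G}, N:{C} ∩→ {C}; cost 0
[col 1] FLNQ: children F:{A}, LNQ:{C} ∪→ {A,C}; cost 1
[col 2] LQ: children L:{G}, Q:{T} ∪→ {G,T}; cost 1
[col 2] LNQ: children LQ:{G,T}, N:{T} ∩→ {T}; cost 0
[col 2] FLNQ: children F:{G}, LNQ:{T} ∪→ {G,T}; cost 1
[col 3] LQ: children L:{C}, Q:{T} ∪→ {C,T}; cost 1
[col 3] LNQ: children LQ:{C,T}, N:{G} ∪→ {C,G,T}; cost 1
[col 3] FLNQ: children F:{A}, LNQ:{C,G,T} ∪→ {A,C,G,T}; cost 1
[col 4] LQ: children L:{T}, Q:{G} ∪→ {G,T}; cost 1
[col 4] LNQ: children LQ:{G,T}, N:{C} ∪→ {C,G,T}; cost 1
[col 4] FLNQ: children F:{T}, LNQ:{C,G,T} ∩→ {T}; cost 0
per-site changes: [1, 2, 2, 3, 2]; total = 10

G,T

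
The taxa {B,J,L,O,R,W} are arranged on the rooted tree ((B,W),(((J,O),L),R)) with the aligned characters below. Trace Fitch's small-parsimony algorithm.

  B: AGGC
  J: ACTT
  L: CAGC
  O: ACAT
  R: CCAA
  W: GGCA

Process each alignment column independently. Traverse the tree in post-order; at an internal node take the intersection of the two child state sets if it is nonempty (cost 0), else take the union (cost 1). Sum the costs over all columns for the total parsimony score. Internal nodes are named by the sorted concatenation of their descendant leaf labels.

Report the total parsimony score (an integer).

[col 0] BW: children B:{A}, W:{G} ∪→ {A,G}; cost 1
[col 0] JO: children J:{A}, O:{A} ∩→ {A}; cost 0
[col 0] JLO: children JO:{A}, L:{C} ∪→ {A,C}; cost 1
[col 0] JLOR: children JLO:{A,C}, R:{C} ∩→ {C}; cost 0
[col 0] BJLORW: children BW:{A,G}, JLOR:{C} ∪→ {A,C,G}; cost 1
[col 1] BW: children B:{G}, W:{G} ∩→ {G}; cost 0
[col 1] JO: children J:{C}, O:{C} ∩→ {C}; cost 0
[col 1] JLO: children JO:{C}, L:{A} ∪→ {A,C}; cost 1
[col 1] JLOR: children JLO:{A,C}, R:{C} ∩→ {C}; cost 0
[col 1] BJLORW: children BW:{G}, JLOR:{C} ∪→ {C,G}; cost 1
[col 2] BW: children B:{G}, W:{C} ∪→ {C,G}; cost 1
[col 2] JO: children J:{T}, O:{A} ∪→ {A,T}; cost 1
[col 2] JLO: children JO:{A,T}, L:{G} ∪→ {A,G,T}; cost 1
[col 2] JLOR: children JLO:{A,G,T}, R:{A} ∩→ {A}; cost 0
[col 2] BJLORW: children BW:{C,G}, JLOR:{A} ∪→ {A,C,G}; cost 1
[col 3] BW: children B:{C}, W:{A} ∪→ {A,C}; cost 1
[col 3] JO: children J:{T}, O:{T} ∩→ {T}; cost 0
[col 3] JLO: children JO:{T}, L:{C} ∪→ {C,T}; cost 1
[col 3] JLOR: children JLO:{C,T}, R:{A} ∪→ {A,C,T}; cost 1
[col 3] BJLORW: children BW:{A,C}, JLOR:{A,C,T} ∩→ {A,C}; cost 0
per-site changes: [3, 2, 4, 3]; total = 12

12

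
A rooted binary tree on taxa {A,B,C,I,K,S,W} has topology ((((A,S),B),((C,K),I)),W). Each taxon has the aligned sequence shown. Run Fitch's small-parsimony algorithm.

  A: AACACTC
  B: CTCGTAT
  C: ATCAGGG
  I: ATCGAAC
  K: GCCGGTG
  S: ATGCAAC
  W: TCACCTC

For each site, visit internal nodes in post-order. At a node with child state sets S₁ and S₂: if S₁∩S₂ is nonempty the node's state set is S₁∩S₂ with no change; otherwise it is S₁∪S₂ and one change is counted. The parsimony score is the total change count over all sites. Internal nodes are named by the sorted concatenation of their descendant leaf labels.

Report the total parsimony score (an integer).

22

site 0, node AS: A={A} ∩ S={A} → {A} (+0)
site 0, node ABS: AS={A} ∪ B={C} → {A,C} (+1)
site 0, node CK: C={A} ∪ K={G} → {A,G} (+1)
site 0, node CIK: CK={A,G} ∩ I={A} → {A} (+0)
site 0, node ABCIKS: ABS={A,C} ∩ CIK={A} → {A} (+0)
site 0, node ABCIKSW: ABCIKS={A} ∪ W={T} → {A,T} (+1)
site 1, node AS: A={A} ∪ S={T} → {A,T} (+1)
site 1, node ABS: AS={A,T} ∩ B={T} → {T} (+0)
site 1, node CK: C={T} ∪ K={C} → {C,T} (+1)
site 1, node CIK: CK={C,T} ∩ I={T} → {T} (+0)
site 1, node ABCIKS: ABS={T} ∩ CIK={T} → {T} (+0)
site 1, node ABCIKSW: ABCIKS={T} ∪ W={C} → {C,T} (+1)
site 2, node AS: A={C} ∪ S={G} → {C,G} (+1)
site 2, node ABS: AS={C,G} ∩ B={C} → {C} (+0)
site 2, node CK: C={C} ∩ K={C} → {C} (+0)
site 2, node CIK: CK={C} ∩ I={C} → {C} (+0)
site 2, node ABCIKS: ABS={C} ∩ CIK={C} → {C} (+0)
site 2, node ABCIKSW: ABCIKS={C} ∪ W={A} → {A,C} (+1)
site 3, node AS: A={A} ∪ S={C} → {A,C} (+1)
site 3, node ABS: AS={A,C} ∪ B={G} → {A,C,G} (+1)
site 3, node CK: C={A} ∪ K={G} → {A,G} (+1)
site 3, node CIK: CK={A,G} ∩ I={G} → {G} (+0)
site 3, node ABCIKS: ABS={A,C,G} ∩ CIK={G} → {G} (+0)
site 3, node ABCIKSW: ABCIKS={G} ∪ W={C} → {C,G} (+1)
site 4, node AS: A={C} ∪ S={A} → {A,C} (+1)
site 4, node ABS: AS={A,C} ∪ B={T} → {A,C,T} (+1)
site 4, node CK: C={G} ∩ K={G} → {G} (+0)
site 4, node CIK: CK={G} ∪ I={A} → {A,G} (+1)
site 4, node ABCIKS: ABS={A,C,T} ∩ CIK={A,G} → {A} (+0)
site 4, node ABCIKSW: ABCIKS={A} ∪ W={C} → {A,C} (+1)
site 5, node AS: A={T} ∪ S={A} → {A,T} (+1)
site 5, node ABS: AS={A,T} ∩ B={A} → {A} (+0)
site 5, node CK: C={G} ∪ K={T} → {G,T} (+1)
site 5, node CIK: CK={G,T} ∪ I={A} → {A,G,T} (+1)
site 5, node ABCIKS: ABS={A} ∩ CIK={A,G,T} → {A} (+0)
site 5, node ABCIKSW: ABCIKS={A} ∪ W={T} → {A,T} (+1)
site 6, node AS: A={C} ∩ S={C} → {C} (+0)
site 6, node ABS: AS={C} ∪ B={T} → {C,T} (+1)
site 6, node CK: C={G} ∩ K={G} → {G} (+0)
site 6, node CIK: CK={G} ∪ I={C} → {C,G} (+1)
site 6, node ABCIKS: ABS={C,T} ∩ CIK={C,G} → {C} (+0)
site 6, node ABCIKSW: ABCIKS={C} ∩ W={C} → {C} (+0)
per-site changes: [3, 3, 2, 4, 4, 4, 2]; total = 22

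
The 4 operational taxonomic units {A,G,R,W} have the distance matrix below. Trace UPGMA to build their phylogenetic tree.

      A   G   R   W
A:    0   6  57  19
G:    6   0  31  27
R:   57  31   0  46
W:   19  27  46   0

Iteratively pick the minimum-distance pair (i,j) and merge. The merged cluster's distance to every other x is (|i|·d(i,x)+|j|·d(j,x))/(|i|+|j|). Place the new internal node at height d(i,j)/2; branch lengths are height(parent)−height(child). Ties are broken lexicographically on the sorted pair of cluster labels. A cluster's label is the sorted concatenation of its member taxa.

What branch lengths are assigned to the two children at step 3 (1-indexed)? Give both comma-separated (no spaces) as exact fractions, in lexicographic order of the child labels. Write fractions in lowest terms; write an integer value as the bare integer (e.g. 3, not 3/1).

65/6,67/3

1. join A+G (d=6) ⇒ AG; edges |A|=3, |G|=3
  updated: d(AG,R)=44, d(AG,W)=23
2. join AG+W (d=23) ⇒ AGW; edges |AG|=17/2, |W|=23/2
  updated: d(AGW,R)=134/3
3. join AGW+R (d=134/3) ⇒ AGRW; edges |AGW|=65/6, |R|=67/3
final tree: (((A:3,G:3):17/2,W:23/2):65/6,R:67/3)
total length: 355/6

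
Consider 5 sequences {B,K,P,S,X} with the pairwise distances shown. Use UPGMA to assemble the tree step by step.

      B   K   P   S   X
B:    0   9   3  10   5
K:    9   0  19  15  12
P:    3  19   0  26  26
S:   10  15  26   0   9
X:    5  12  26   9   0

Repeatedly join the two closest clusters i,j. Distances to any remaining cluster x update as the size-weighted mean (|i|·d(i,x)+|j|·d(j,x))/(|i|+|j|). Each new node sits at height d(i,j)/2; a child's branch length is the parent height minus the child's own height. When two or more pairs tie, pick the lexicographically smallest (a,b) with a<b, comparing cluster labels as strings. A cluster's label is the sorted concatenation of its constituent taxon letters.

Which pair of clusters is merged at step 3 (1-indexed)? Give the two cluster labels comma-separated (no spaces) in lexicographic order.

K,SX

step 1: merge (B,P) at d=3; branch lengths B→3/2, P→3/2; new cluster BP
  updated: d(BP,K)=14, d(BP,S)=18, d(BP,X)=31/2
step 2: merge (S,X) at d=9; branch lengths S→9/2, X→9/2; new cluster SX
  updated: d(BP,SX)=67/4, d(K,SX)=27/2
step 3: merge (K,SX) at d=27/2; branch lengths K→27/4, SX→9/4; new cluster KSX
  updated: d(BP,KSX)=95/6
step 4: merge (BP,KSX) at d=95/6; branch lengths BP→77/12, KSX→7/6; new cluster BKPSX
final tree: ((B:3/2,P:3/2):77/12,(K:27/4,(S:9/2,X:9/2):9/4):7/6)
total length: 343/12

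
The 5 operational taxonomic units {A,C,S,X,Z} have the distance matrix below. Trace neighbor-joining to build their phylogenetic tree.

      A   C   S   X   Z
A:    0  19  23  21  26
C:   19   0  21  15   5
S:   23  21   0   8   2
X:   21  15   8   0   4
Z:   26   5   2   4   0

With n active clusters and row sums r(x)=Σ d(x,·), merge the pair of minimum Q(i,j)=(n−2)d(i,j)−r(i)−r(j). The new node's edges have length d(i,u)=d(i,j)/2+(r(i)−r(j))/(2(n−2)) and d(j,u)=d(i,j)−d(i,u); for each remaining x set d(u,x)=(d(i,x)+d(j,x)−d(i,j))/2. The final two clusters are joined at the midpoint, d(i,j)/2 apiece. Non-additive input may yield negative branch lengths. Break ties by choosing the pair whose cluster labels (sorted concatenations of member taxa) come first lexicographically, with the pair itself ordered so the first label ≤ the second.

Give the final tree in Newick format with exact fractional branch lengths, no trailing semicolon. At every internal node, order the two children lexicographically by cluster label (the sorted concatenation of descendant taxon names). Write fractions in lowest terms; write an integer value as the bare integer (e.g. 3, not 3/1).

iteration 1: select A,C (d=19, Q=-92); attach at lengths (43/3, 14/3); label the merged cluster AC
  updated: d(AC,S)=25/2, d(AC,X)=17/2, d(AC,Z)=6
iteration 2: select AC,X (d=17/2, Q=-61/2); attach at lengths (47/8, 21/8); label the merged cluster ACX
  updated: d(ACX,S)=6, d(ACX,Z)=3/4
iteration 3: select ACX,S (d=6, Q=-35/4); attach at lengths (19/8, 29/8); label the merged cluster ACSX
  updated: d(ACSX,Z)=-13/8
iteration 4: select ACSX,Z (d=-13/8); attach at lengths (-13/16, -13/16); label the merged cluster ACSXZ
final tree: ((((A:43/3,C:14/3):47/8,X:21/8):19/8,S:29/8):-13/16,Z:-13/16)
total length: 255/8

((((A:43/3,C:14/3):47/8,X:21/8):19/8,S:29/8):-13/16,Z:-13/16)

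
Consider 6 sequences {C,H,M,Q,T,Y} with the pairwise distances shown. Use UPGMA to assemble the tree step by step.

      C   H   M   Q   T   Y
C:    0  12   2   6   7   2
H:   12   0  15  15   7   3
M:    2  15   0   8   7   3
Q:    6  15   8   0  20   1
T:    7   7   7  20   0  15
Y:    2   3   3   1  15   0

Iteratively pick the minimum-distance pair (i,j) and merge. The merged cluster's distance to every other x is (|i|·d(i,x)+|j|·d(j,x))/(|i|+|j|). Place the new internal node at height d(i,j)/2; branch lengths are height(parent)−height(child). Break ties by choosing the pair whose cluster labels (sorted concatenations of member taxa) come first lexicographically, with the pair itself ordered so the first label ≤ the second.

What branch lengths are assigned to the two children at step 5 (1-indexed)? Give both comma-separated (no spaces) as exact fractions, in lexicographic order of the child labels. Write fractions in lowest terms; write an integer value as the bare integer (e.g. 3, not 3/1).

iteration 1: select Q,Y (d=1); attach at lengths (1/2, 1/2); label the merged cluster QY
  updated: d(C,QY)=4, d(H,QY)=9, d(M,QY)=11/2, d(QY,T)=35/2
iteration 2: select C,M (d=2); attach at lengths (1, 1); label the merged cluster CM
  updated: d(CM,H)=27/2, d(CM,QY)=19/4, d(CM,T)=7
iteration 3: select CM,QY (d=19/4); attach at lengths (11/8, 15/8); label the merged cluster CMQY
  updated: d(CMQY,H)=45/4, d(CMQY,T)=49/4
iteration 4: select H,T (d=7); attach at lengths (7/2, 7/2); label the merged cluster HT
  updated: d(CMQY,HT)=47/4
iteration 5: select CMQY,HT (d=47/4); attach at lengths (7/2, 19/8); label the merged cluster CHMQTY
final tree: (((C:1,M:1):11/8,(Q:1/2,Y:1/2):15/8):7/2,(H:7/2,T:7/2):19/8)
total length: 153/8

7/2,19/8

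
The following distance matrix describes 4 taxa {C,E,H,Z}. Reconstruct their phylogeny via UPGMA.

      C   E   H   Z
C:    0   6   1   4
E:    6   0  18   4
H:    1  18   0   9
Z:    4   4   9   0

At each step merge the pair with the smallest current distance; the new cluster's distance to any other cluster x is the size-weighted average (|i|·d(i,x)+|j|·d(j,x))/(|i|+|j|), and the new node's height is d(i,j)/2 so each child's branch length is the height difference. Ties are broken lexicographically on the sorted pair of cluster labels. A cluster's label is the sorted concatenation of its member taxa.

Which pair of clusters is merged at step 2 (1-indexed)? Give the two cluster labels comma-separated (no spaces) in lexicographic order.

E,Z

step 1: merge (C,H) at d=1; branch lengths C→1/2, H→1/2; new cluster CH
  updated: d(CH,E)=12, d(CH,Z)=13/2
step 2: merge (E,Z) at d=4; branch lengths E→2, Z→2; new cluster EZ
  updated: d(CH,EZ)=37/4
step 3: merge (CH,EZ) at d=37/4; branch lengths CH→33/8, EZ→21/8; new cluster CEHZ
final tree: ((C:1/2,H:1/2):33/8,(E:2,Z:2):21/8)
total length: 47/4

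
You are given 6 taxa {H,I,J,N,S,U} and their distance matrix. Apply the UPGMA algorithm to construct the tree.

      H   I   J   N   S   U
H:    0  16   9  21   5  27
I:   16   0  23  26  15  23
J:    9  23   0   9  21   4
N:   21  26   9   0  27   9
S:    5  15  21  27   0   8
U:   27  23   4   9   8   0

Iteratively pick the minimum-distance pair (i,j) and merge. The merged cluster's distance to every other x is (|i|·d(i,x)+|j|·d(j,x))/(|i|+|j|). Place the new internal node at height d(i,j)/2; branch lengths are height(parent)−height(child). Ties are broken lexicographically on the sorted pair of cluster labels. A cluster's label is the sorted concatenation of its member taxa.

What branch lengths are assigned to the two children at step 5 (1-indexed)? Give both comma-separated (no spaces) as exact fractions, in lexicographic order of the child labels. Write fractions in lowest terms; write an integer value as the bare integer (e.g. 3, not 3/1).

iteration 1: select J,U (d=4); attach at lengths (2, 2); label the merged cluster JU
  updated: d(H,JU)=18, d(I,JU)=23, d(JU,N)=9, d(JU,S)=29/2
iteration 2: select H,S (d=5); attach at lengths (5/2, 5/2); label the merged cluster HS
  updated: d(HS,I)=31/2, d(HS,JU)=65/4, d(HS,N)=24
iteration 3: select JU,N (d=9); attach at lengths (5/2, 9/2); label the merged cluster JNU
  updated: d(HS,JNU)=113/6, d(I,JNU)=24
iteration 4: select HS,I (d=31/2); attach at lengths (21/4, 31/4); label the merged cluster HIS
  updated: d(HIS,JNU)=185/9
iteration 5: select HIS,JNU (d=185/9); attach at lengths (91/36, 52/9); label the merged cluster HIJNSU
final tree: (((H:5/2,S:5/2):21/4,I:31/4):91/36,((J:2,U:2):5/2,N:9/2):52/9)
total length: 1343/36

91/36,52/9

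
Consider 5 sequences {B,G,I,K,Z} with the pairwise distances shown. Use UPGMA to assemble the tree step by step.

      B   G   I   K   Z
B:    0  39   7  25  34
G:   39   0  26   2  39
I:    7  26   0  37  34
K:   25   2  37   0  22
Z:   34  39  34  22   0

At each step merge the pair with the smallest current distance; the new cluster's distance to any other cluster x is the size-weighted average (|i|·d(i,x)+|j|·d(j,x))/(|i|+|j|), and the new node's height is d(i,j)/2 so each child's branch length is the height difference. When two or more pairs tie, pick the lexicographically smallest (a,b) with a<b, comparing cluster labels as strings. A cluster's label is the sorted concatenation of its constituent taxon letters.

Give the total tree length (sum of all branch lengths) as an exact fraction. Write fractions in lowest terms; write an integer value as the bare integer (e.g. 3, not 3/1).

1. join G+K (d=2) ⇒ GK; edges |G|=1, |K|=1
  updated: d(B,GK)=32, d(GK,I)=63/2, d(GK,Z)=61/2
2. join B+I (d=7) ⇒ BI; edges |B|=7/2, |I|=7/2
  updated: d(BI,GK)=127/4, d(BI,Z)=34
3. join GK+Z (d=61/2) ⇒ GKZ; edges |GK|=57/4, |Z|=61/4
  updated: d(BI,GKZ)=65/2
4. join BI+GKZ (d=65/2) ⇒ BGIKZ; edges |BI|=51/4, |GKZ|=1
final tree: ((B:7/2,I:7/2):51/4,((G:1,K:1):57/4,Z:61/4):1)
total length: 209/4

209/4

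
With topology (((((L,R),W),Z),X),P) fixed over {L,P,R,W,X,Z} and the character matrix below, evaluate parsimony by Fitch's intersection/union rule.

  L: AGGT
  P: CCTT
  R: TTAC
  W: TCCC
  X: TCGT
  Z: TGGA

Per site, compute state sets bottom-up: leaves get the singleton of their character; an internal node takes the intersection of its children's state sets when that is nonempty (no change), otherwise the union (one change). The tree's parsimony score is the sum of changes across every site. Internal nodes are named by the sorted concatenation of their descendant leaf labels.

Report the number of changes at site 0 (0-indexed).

2

[col 0] LR: children L:{A}, R:{T} ∪→ {A,T}; cost 1
[col 0] LRW: children LR:{A,T}, W:{T} ∩→ {T}; cost 0
[col 0] LRWZ: children LRW:{T}, Z:{T} ∩→ {T}; cost 0
[col 0] LRWXZ: children LRWZ:{T}, X:{T} ∩→ {T}; cost 0
[col 0] LPRWXZ: children LRWXZ:{T}, P:{C} ∪→ {C,T}; cost 1
[col 1] LR: children L:{G}, R:{T} ∪→ {G,T}; cost 1
[col 1] LRW: children LR:{G,T}, W:{C} ∪→ {C,G,T}; cost 1
[col 1] LRWZ: children LRW:{C,G,T}, Z:{G} ∩→ {G}; cost 0
[col 1] LRWXZ: children LRWZ:{G}, X:{C} ∪→ {C,G}; cost 1
[col 1] LPRWXZ: children LRWXZ:{C,G}, P:{C} ∩→ {C}; cost 0
[col 2] LR: children L:{G}, R:{A} ∪→ {A,G}; cost 1
[col 2] LRW: children LR:{A,G}, W:{C} ∪→ {A,C,G}; cost 1
[col 2] LRWZ: children LRW:{A,C,G}, Z:{G} ∩→ {G}; cost 0
[col 2] LRWXZ: children LRWZ:{G}, X:{G} ∩→ {G}; cost 0
[col 2] LPRWXZ: children LRWXZ:{G}, P:{T} ∪→ {G,T}; cost 1
[col 3] LR: children L:{T}, R:{C} ∪→ {C,T}; cost 1
[col 3] LRW: children LR:{C,T}, W:{C} ∩→ {C}; cost 0
[col 3] LRWZ: children LRW:{C}, Z:{A} ∪→ {A,C}; cost 1
[col 3] LRWXZ: children LRWZ:{A,C}, X:{T} ∪→ {A,C,T}; cost 1
[col 3] LPRWXZ: children LRWXZ:{A,C,T}, P:{T} ∩→ {T}; cost 0
per-site changes: [2, 3, 3, 3]; total = 11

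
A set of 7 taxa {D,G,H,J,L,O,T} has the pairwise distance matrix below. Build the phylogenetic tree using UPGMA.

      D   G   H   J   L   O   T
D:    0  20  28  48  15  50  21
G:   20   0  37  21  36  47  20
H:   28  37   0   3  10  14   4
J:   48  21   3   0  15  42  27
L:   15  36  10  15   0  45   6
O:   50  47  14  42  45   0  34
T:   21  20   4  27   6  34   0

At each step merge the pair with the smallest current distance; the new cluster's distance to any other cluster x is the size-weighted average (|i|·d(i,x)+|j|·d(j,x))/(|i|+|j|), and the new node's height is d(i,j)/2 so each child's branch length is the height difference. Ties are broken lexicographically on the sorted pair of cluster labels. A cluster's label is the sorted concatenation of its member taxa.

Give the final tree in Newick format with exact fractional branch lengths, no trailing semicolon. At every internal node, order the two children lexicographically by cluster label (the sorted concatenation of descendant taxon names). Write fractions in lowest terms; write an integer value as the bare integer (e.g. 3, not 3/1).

(((D:10,G:10):33/8,((H:3/2,J:3/2):11/2,(L:3,T:3):4):57/8):125/24,O:58/3)

step 1: merge (H,J) at d=3; branch lengths H→3/2, J→3/2; new cluster HJ
  updated: d(D,HJ)=38, d(G,HJ)=29, d(HJ,L)=25/2, d(HJ,O)=28, d(HJ,T)=31/2
step 2: merge (L,T) at d=6; branch lengths L→3, T→3; new cluster LT
  updated: d(D,LT)=18, d(G,LT)=28, d(HJ,LT)=14, d(LT,O)=79/2
step 3: merge (HJ,LT) at d=14; branch lengths HJ→11/2, LT→4; new cluster HJLT
  updated: d(D,HJLT)=28, d(G,HJLT)=57/2, d(HJLT,O)=135/4
step 4: merge (D,G) at d=20; branch lengths D→10, G→10; new cluster DG
  updated: d(DG,HJLT)=113/4, d(DG,O)=97/2
step 5: merge (DG,HJLT) at d=113/4; branch lengths DG→33/8, HJLT→57/8; new cluster DGHJLT
  updated: d(DGHJLT,O)=116/3
step 6: merge (DGHJLT,O) at d=116/3; branch lengths DGHJLT→125/24, O→58/3; new cluster DGHJLOT
final tree: (((D:10,G:10):33/8,((H:3/2,J:3/2):11/2,(L:3,T:3):4):57/8):125/24,O:58/3)
total length: 1783/24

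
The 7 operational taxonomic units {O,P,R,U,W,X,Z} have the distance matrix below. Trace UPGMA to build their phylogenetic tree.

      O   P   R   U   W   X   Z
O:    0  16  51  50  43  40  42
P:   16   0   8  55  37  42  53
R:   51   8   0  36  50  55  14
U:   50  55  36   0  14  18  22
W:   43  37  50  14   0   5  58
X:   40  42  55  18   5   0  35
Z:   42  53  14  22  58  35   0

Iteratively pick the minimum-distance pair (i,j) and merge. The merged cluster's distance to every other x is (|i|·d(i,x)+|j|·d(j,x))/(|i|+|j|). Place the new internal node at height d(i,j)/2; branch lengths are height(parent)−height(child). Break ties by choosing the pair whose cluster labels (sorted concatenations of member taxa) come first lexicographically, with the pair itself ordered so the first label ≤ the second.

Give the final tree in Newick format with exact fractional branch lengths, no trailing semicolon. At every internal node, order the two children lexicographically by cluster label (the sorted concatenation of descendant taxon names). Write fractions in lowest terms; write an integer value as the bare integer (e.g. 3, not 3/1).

step 1: merge (W,X) at d=5; branch lengths W→5/2, X→5/2; new cluster WX
  updated: d(O,WX)=83/2, d(P,WX)=79/2, d(R,WX)=105/2, d(U,WX)=16, d(WX,Z)=93/2
step 2: merge (P,R) at d=8; branch lengths P→4, R→4; new cluster PR
  updated: d(O,PR)=67/2, d(PR,U)=91/2, d(PR,WX)=46, d(PR,Z)=67/2
step 3: merge (U,WX) at d=16; branch lengths U→8, WX→11/2; new cluster UWX
  updated: d(O,UWX)=133/3, d(PR,UWX)=275/6, d(UWX,Z)=115/3
step 4: merge (O,PR) at d=67/2; branch lengths O→67/4, PR→51/4; new cluster OPR
  updated: d(OPR,UWX)=136/3, d(OPR,Z)=109/3
step 5: merge (OPR,Z) at d=109/3; branch lengths OPR→17/12, Z→109/6; new cluster OPRZ
  updated: d(OPRZ,UWX)=523/12
step 6: merge (OPRZ,UWX) at d=523/12; branch lengths OPRZ→29/8, UWX→331/24; new cluster OPRUWXZ
final tree: (((O:67/4,(P:4,R:4):51/4):17/12,Z:109/6):29/8,(U:8,(W:5/2,X:5/2):11/2):331/24)
total length: 93

(((O:67/4,(P:4,R:4):51/4):17/12,Z:109/6):29/8,(U:8,(W:5/2,X:5/2):11/2):331/24)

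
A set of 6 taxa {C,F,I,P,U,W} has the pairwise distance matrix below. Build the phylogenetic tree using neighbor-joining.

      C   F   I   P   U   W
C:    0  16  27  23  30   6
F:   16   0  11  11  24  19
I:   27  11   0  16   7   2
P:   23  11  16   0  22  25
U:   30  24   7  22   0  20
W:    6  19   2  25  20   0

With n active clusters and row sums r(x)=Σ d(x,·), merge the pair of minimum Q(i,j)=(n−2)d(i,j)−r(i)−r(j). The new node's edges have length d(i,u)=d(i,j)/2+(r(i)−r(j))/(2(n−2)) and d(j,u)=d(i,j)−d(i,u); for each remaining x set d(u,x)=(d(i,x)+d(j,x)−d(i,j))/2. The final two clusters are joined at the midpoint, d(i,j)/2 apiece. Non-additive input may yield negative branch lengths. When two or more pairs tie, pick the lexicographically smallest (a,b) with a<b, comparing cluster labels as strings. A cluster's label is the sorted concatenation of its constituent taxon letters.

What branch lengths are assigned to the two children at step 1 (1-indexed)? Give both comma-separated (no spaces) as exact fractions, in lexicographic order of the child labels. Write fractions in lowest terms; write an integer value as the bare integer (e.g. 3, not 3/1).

27/4,-3/4

1. join C+W (d=6, Q=-150) ⇒ CW; edges |C|=27/4, |W|=-3/4
  updated: d(CW,F)=29/2, d(CW,I)=23/2, d(CW,P)=21, d(CW,U)=22
2. join I+U (d=7, Q=-199/2) ⇒ IU; edges |I|=-17/12, |U|=101/12
  updated: d(CW,IU)=53/4, d(F,IU)=14, d(IU,P)=31/2
3. join CW+IU (d=53/4, Q=-65) ⇒ CIUW; edges |CW|=65/8, |IU|=41/8
  updated: d(CIUW,F)=61/8, d(CIUW,P)=93/8
4. join CIUW+F (d=61/8, Q=-121/4) ⇒ CFIUW; edges |CIUW|=33/8, |F|=7/2
  updated: d(CFIUW,P)=15/2
5. join CFIUW+P (d=15/2) ⇒ CFIPUW; edges |CFIUW|=15/4, |P|=15/4
final tree: ((((C:27/4,W:-3/4):65/8,(I:-17/12,U:101/12):41/8):33/8,F:7/2):15/4,P:15/4)
total length: 331/8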